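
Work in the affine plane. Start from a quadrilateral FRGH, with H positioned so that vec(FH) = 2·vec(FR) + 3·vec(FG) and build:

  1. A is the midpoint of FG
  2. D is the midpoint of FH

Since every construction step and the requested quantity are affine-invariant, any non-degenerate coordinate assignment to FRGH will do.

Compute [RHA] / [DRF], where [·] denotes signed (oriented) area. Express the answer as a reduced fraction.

[RHA]:[DRF] = -7/3

Work in coordinates with F = (0, 0), R = (1, 0), G = (0, 1), H = (2, 3).
1. A is the midpoint of FG ⇒ A = (0, 1/2)
2. D is the midpoint of FH ⇒ D = (1, 3/2)
2·[RHA] = 7/2, 2·[DRF] = -3/2
[RHA]:[DRF] = 7/2:-3/2 = -7/3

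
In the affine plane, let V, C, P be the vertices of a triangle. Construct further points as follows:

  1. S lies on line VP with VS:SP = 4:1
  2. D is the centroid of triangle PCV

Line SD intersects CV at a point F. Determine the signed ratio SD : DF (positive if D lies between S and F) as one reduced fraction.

SD:DF = 7/5

Assign V = (0, 0), C = (1, 0), P = (0, 1) — the answer is frame-independent, so this choice is without loss of generality.
1. S lies on line VP with VS:SP = 4:1 ⇒ S = (0, 4/5)
2. D is the centroid of triangle PCV ⇒ D = (1/3, 1/3)
line SD meets CV at F = (4/7, 0)
D = S + t·(F−S) with t = 7/12, so SD:DF = 7/12:5/12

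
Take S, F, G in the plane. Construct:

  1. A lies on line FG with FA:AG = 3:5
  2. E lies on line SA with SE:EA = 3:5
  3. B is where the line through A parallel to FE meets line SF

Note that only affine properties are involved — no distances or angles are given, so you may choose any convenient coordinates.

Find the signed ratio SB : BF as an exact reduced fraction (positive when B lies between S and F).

SB:BF = -8/5

Set S = (0, 0), F = (1, 0), G = (0, 1); any affine frame gives the same invariant.
1. A lies on line FG with FA:AG = 3:5 ⇒ A = (5/8, 3/8)
2. E lies on line SA with SE:EA = 3:5 ⇒ E = (15/64, 9/64)
3. B is where the line through A parallel to FE meets line SF ⇒ B = (8/3, 0)
B = S + t·(F−S) with t = 8/3, so SB:BF = t:(1−t) = 8/3:-5/3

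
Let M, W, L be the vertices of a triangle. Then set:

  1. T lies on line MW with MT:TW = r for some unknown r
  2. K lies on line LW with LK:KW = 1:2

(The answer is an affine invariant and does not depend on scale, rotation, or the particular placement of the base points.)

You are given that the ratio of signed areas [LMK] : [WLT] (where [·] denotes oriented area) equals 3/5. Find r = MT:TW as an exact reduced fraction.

Assign M = (0, 0), W = (1, 0), L = (0, 1) — the answer is frame-independent, so this choice is without loss of generality.
1. With MT:TW = r, write λ = r/(r+1) so T = M + λ·(W−M); T is affine-linear in λ
2. K lies on line LW with LK:KW = 1:2 ⇒ K = (1/3, 2/3)
Every point depending on T is an affine combination of T and λ-independent points, so each such coordinate is linear in λ; the λ² term in each signed area is a multiple of (W−M)×(W−M) = 0, so 2·[LMK] and 2·[WLT] are each linear in λ. Evaluating at λ=0 and λ=1:
  2·[LMK] = 1/3,   2·[WLT] = −λ + 1
So [LMK]:[WLT] = (1/3) / (−λ + 1). Setting this equal to 3/5:
  1/3 = 3/5·(−λ + 1)  ⇒  λ = 4/9
Then r = λ/(1−λ) = (4/9)/(5/9) = 4/5. Check: with r = 4/5, T = (4/9, 0) and [LMK]:[WLT] = 3/5 as required.

r = 4/5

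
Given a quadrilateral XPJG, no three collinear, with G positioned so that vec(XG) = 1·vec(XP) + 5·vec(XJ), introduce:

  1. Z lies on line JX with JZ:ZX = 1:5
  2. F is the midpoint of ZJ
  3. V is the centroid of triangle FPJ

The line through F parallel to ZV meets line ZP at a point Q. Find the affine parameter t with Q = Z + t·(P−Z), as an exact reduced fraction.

Work in coordinates with X = (0, 0), P = (1, 0), J = (0, 1), G = (1, 5).
1. Z lies on line JX with JZ:ZX = 1:5 ⇒ Z = (0, 5/6)
2. F is the midpoint of ZJ ⇒ F = (0, 11/12)
3. V is the centroid of triangle FPJ ⇒ V = (1/3, 23/36)
through F parallel to ZV: direction (1/3, -7/36); meets ZP at Q = (-1/3, 10/9)
Q = Z + t·(P−Z) with t = -1/3

t = -1/3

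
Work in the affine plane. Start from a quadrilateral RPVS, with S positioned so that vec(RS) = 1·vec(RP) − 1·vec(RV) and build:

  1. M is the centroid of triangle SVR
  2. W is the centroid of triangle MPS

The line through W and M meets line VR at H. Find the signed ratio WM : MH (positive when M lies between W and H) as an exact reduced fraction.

Choose coordinates R = (0, 0), P = (1, 0), V = (0, 1), S = (1, -1).
1. M is the centroid of triangle SVR ⇒ M = (1/3, 0)
2. W is the centroid of triangle MPS ⇒ W = (7/9, -1/3)
line WM meets VR at H = (0, 1/4)
M = W + t·(H−W) with t = 4/7, so WM:MH = 4/7:3/7

WM:MH = 4/3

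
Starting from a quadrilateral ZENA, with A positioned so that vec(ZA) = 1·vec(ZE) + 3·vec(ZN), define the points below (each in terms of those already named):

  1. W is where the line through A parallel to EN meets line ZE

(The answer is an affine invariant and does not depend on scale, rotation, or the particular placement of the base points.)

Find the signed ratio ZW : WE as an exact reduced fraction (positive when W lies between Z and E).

Choose coordinates Z = (0, 0), E = (1, 0), N = (0, 1), A = (1, 3).
1. W is where the line through A parallel to EN meets line ZE ⇒ W = (4, 0)
W = Z + t·(E−Z) with t = 4, so ZW:WE = t:(1−t) = 4:-3

ZW:WE = -4/3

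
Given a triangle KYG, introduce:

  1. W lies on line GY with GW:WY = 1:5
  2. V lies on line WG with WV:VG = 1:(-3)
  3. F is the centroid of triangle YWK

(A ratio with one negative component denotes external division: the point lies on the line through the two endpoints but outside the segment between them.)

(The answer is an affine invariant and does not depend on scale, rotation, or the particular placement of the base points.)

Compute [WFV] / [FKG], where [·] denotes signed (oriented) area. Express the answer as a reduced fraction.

[WFV]:[FKG] = -1/14

Set K = (0, 0), Y = (1, 0), G = (0, 1); any affine frame gives the same invariant.
1. W lies on line GY with GW:WY = 1:5 ⇒ W = (1/6, 5/6)
2. V lies on line WG with WV:VG = 1:(-3) ⇒ V = (1/4, 3/4)
3. F is the centroid of triangle YWK ⇒ F = (7/18, 5/18)
2·[WFV] = 1/36, 2·[FKG] = -7/18
[WFV]:[FKG] = 1/36:-7/18 = -1/14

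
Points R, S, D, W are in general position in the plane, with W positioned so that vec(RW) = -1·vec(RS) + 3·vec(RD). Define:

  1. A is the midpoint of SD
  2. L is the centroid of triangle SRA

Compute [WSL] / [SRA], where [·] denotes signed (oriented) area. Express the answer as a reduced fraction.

[WSL]:[SRA] = 7/3

Set R = (0, 0), S = (1, 0), D = (0, 1), W = (-1, 3); any affine frame gives the same invariant.
1. A is the midpoint of SD ⇒ A = (1/2, 1/2)
2. L is the centroid of triangle SRA ⇒ L = (1/2, 1/6)
2·[WSL] = -7/6, 2·[SRA] = -1/2
[WSL]:[SRA] = -7/6:-1/2 = 7/3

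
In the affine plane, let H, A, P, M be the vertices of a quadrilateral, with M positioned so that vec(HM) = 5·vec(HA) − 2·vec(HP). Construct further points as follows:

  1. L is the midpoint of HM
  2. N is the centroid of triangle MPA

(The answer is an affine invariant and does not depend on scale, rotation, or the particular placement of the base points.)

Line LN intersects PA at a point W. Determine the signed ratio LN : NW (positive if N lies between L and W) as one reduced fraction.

Set H = (0, 0), A = (1, 0), P = (0, 1), M = (5, -2); any affine frame gives the same invariant.
1. L is the midpoint of HM ⇒ L = (5/2, -1)
2. N is the centroid of triangle MPA ⇒ N = (2, -1/3)
line LN meets PA at W = (4, -3)
N = L + t·(W−L) with t = -1/3, so LN:NW = -1/3:4/3

LN:NW = -1/4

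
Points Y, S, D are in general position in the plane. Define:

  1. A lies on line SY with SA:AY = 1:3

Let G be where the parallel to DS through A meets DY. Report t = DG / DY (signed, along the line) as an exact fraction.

t = 1/4

Set Y = (0, 0), S = (1, 0), D = (0, 1); any affine frame gives the same invariant.
1. A lies on line SY with SA:AY = 1:3 ⇒ A = (3/4, 0)
through A parallel to DS: direction (1, -1); meets DY at G = (0, 3/4)
G = D + t·(Y−D) with t = 1/4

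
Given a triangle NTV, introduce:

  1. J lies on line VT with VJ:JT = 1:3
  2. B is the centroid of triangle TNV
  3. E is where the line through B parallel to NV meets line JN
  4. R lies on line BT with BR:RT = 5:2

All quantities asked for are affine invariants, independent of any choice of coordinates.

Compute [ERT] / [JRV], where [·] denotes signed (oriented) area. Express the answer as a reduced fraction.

Work in coordinates with N = (0, 0), T = (1, 0), V = (0, 1).
1. J lies on line VT with VJ:JT = 1:3 ⇒ J = (1/4, 3/4)
2. B is the centroid of triangle TNV ⇒ B = (1/3, 1/3)
3. E is where the line through B parallel to NV meets line JN ⇒ E = (1/3, 1)
4. R lies on line BT with BR:RT = 5:2 ⇒ R = (17/21, 2/21)
2·[ERT] = 8/63, 2·[JRV] = -1/42
[ERT]:[JRV] = 8/63:-1/42 = -16/3

[ERT]:[JRV] = -16/3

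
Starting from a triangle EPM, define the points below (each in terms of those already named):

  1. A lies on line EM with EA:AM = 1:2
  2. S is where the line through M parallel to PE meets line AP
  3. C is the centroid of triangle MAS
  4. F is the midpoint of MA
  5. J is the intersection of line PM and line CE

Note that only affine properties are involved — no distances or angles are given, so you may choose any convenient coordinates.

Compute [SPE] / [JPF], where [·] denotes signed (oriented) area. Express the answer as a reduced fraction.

[SPE]:[JPF] = 3/7

Set E = (0, 0), P = (1, 0), M = (0, 1); any affine frame gives the same invariant.
1. A lies on line EM with EA:AM = 1:2 ⇒ A = (0, 1/3)
2. S is where the line through M parallel to PE meets line AP ⇒ S = (-2, 1)
3. C is the centroid of triangle MAS ⇒ C = (-2/3, 7/9)
4. F is the midpoint of MA ⇒ F = (0, 2/3)
5. J is the intersection of line PM and line CE ⇒ J = (-6, 7)
2·[SPE] = -1, 2·[JPF] = -7/3
[SPE]:[JPF] = -1:-7/3 = 3/7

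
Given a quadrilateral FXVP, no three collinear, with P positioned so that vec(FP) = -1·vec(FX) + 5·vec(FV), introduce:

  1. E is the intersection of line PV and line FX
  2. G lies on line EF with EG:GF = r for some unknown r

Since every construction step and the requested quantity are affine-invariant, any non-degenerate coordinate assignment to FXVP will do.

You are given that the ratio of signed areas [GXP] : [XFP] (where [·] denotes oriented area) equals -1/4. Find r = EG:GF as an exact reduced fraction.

r = -2/3

Assign F = (0, 0), X = (1, 0), V = (0, 1), P = (-1, 5) — the answer is frame-independent, so this choice is without loss of generality.
1. E is the intersection of line PV and line FX ⇒ E = (1/4, 0)
2. With EG:GF = r, write λ = r/(r+1) so G = E + λ·(F−E); G is affine-linear in λ
Every point depending on G is an affine combination of G and λ-independent points, so each such coordinate is linear in λ; the λ² term in each signed area is a multiple of (F−E)×(F−E) = 0, so 2·[GXP] and 2·[XFP] are each linear in λ. Evaluating at λ=0 and λ=1:
  2·[GXP] = 5/4·λ + 15/4,   2·[XFP] = -5
So [GXP]:[XFP] = (5/4·λ + 15/4) / (-5). Setting this equal to -1/4:
  5/4·λ + 15/4 = -1/4·(-5)  ⇒  λ = -2
Then r = λ/(1−λ) = (-2)/(3) = -2/3. Check: with r = -2/3, G = (3/4, 0) and [GXP]:[XFP] = -1/4 as required.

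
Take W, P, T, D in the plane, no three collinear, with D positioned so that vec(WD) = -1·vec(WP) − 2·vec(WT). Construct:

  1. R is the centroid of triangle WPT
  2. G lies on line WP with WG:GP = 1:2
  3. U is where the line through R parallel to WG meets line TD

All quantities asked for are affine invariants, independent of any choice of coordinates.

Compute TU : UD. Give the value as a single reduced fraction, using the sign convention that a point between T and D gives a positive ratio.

TU:UD = 2/7

Work in coordinates with W = (0, 0), P = (1, 0), T = (0, 1), D = (-1, -2).
1. R is the centroid of triangle WPT ⇒ R = (1/3, 1/3)
2. G lies on line WP with WG:GP = 1:2 ⇒ G = (1/3, 0)
3. U is where the line through R parallel to WG meets line TD ⇒ U = (-2/9, 1/3)
U = T + t·(D−T) with t = 2/9, so TU:UD = t:(1−t) = 2/9:7/9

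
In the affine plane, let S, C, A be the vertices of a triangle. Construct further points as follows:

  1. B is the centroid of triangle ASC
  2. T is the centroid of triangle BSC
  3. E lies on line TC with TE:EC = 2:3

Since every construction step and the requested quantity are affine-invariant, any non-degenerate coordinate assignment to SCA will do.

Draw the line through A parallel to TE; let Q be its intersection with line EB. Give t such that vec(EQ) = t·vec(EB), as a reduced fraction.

t = 4

Work in coordinates with S = (0, 0), C = (1, 0), A = (0, 1).
1. B is the centroid of triangle ASC ⇒ B = (1/3, 1/3)
2. T is the centroid of triangle BSC ⇒ T = (4/9, 1/9)
3. E lies on line TC with TE:EC = 2:3 ⇒ E = (2/3, 1/15)
through A parallel to TE: direction (2/9, -2/45); meets EB at Q = (-2/3, 17/15)
Q = E + t·(B−E) with t = 4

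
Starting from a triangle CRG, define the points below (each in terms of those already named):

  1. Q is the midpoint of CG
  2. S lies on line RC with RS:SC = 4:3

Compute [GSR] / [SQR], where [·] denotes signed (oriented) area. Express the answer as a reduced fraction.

Assign C = (0, 0), R = (1, 0), G = (0, 1) — the answer is frame-independent, so this choice is without loss of generality.
1. Q is the midpoint of CG ⇒ Q = (0, 1/2)
2. S lies on line RC with RS:SC = 4:3 ⇒ S = (3/7, 0)
2·[GSR] = 4/7, 2·[SQR] = -2/7
[GSR]:[SQR] = 4/7:-2/7 = -2

[GSR]:[SQR] = -2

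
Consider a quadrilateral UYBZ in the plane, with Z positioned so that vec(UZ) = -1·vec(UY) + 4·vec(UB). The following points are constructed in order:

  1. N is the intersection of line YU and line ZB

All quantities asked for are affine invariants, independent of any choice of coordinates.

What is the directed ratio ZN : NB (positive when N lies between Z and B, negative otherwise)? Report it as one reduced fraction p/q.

ZN:NB = -4

Assign U = (0, 0), Y = (1, 0), B = (0, 1), Z = (-1, 4) — the answer is frame-independent, so this choice is without loss of generality.
1. N is the intersection of line YU and line ZB ⇒ N = (1/3, 0)
N = Z + t·(B−Z) with t = 4/3, so ZN:NB = t:(1−t) = 4/3:-1/3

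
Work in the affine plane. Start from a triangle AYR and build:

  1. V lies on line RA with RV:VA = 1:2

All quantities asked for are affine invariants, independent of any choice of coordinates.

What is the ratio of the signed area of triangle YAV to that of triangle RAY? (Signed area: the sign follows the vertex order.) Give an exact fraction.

[YAV]:[RAY] = -2/3

Work in coordinates with A = (0, 0), Y = (1, 0), R = (0, 1).
1. V lies on line RA with RV:VA = 1:2 ⇒ V = (0, 2/3)
2·[YAV] = -2/3, 2·[RAY] = 1
[YAV]:[RAY] = -2/3:1 = -2/3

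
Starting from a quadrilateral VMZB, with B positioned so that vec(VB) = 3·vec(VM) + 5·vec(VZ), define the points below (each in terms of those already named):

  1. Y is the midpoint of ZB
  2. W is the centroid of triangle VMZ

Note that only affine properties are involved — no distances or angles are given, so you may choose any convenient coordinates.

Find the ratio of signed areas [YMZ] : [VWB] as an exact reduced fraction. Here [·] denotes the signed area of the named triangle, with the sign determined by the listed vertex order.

Work in coordinates with V = (0, 0), M = (1, 0), Z = (0, 1), B = (3, 5).
1. Y is the midpoint of ZB ⇒ Y = (3/2, 3)
2. W is the centroid of triangle VMZ ⇒ W = (1/3, 1/3)
2·[YMZ] = -7/2, 2·[VWB] = 2/3
[YMZ]:[VWB] = -7/2:2/3 = -21/4

[YMZ]:[VWB] = -21/4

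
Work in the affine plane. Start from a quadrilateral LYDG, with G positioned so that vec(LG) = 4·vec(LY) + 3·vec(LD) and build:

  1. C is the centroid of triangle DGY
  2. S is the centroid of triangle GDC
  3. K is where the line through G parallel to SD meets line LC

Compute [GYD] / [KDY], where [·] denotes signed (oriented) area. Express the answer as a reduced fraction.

[GYD]:[KDY] = -33/29

Choose coordinates L = (0, 0), Y = (1, 0), D = (0, 1), G = (4, 3).
1. C is the centroid of triangle DGY ⇒ C = (5/3, 4/3)
2. S is the centroid of triangle GDC ⇒ S = (17/9, 16/9)
3. K is where the line through G parallel to SD meets line LC ⇒ K = (115/33, 92/33)
2·[GYD] = -6, 2·[KDY] = 58/11
[GYD]:[KDY] = -6:58/11 = -33/29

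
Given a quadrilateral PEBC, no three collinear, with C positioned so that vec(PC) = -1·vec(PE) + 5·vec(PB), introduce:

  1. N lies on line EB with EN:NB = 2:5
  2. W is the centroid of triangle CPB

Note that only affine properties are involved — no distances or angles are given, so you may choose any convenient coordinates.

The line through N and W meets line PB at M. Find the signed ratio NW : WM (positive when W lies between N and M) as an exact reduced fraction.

Assign P = (0, 0), E = (1, 0), B = (0, 1), C = (-1, 5) — the answer is frame-independent, so this choice is without loss of generality.
1. N lies on line EB with EN:NB = 2:5 ⇒ N = (5/7, 2/7)
2. W is the centroid of triangle CPB ⇒ W = (-1/3, 2)
line NW meets PB at M = (0, 16/11)
W = N + t·(M−N) with t = 22/15, so NW:WM = 22/15:-7/15

NW:WM = -22/7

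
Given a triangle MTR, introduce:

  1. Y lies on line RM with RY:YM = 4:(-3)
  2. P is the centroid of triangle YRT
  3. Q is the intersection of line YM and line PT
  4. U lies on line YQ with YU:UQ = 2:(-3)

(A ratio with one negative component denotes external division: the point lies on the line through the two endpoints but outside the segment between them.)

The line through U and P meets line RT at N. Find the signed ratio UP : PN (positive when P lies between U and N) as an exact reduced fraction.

Set M = (0, 0), T = (1, 0), R = (0, 1); any affine frame gives the same invariant.
1. Y lies on line RM with RY:YM = 4:(-3) ⇒ Y = (0, -3)
2. P is the centroid of triangle YRT ⇒ P = (1/3, -2/3)
3. Q is the intersection of line YM and line PT ⇒ Q = (0, -1)
4. U lies on line YQ with YU:UQ = 2:(-3) ⇒ U = (0, -7)
line UP meets RT at N = (2/5, 3/5)
P = U + t·(N−U) with t = 5/6, so UP:PN = 5/6:1/6

UP:PN = 5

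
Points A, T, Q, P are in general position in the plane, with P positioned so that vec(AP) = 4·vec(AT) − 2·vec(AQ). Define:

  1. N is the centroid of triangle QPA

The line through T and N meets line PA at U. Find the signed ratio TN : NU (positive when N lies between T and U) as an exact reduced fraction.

TN:NU = 1/2

Choose coordinates A = (0, 0), T = (1, 0), Q = (0, 1), P = (4, -2).
1. N is the centroid of triangle QPA ⇒ N = (4/3, -1/3)
line TN meets PA at U = (2, -1)
N = T + t·(U−T) with t = 1/3, so TN:NU = 1/3:2/3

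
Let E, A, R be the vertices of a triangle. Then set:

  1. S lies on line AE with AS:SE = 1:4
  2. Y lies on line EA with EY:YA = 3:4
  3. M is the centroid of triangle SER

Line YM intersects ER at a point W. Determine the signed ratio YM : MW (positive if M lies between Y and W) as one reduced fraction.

YM:MW = 17/28

Assign E = (0, 0), A = (1, 0), R = (0, 1) — the answer is frame-independent, so this choice is without loss of generality.
1. S lies on line AE with AS:SE = 1:4 ⇒ S = (4/5, 0)
2. Y lies on line EA with EY:YA = 3:4 ⇒ Y = (3/7, 0)
3. M is the centroid of triangle SER ⇒ M = (4/15, 1/3)
line YM meets ER at W = (0, 15/17)
M = Y + t·(W−Y) with t = 17/45, so YM:MW = 17/45:28/45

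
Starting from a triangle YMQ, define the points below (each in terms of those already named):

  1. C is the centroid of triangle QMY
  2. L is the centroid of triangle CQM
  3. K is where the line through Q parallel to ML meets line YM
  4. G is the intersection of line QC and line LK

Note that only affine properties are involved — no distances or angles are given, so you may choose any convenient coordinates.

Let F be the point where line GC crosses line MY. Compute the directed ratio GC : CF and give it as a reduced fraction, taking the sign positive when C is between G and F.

Choose coordinates Y = (0, 0), M = (1, 0), Q = (0, 1).
1. C is the centroid of triangle QMY ⇒ C = (1/3, 1/3)
2. L is the centroid of triangle CQM ⇒ L = (4/9, 4/9)
3. K is where the line through Q parallel to ML meets line YM ⇒ K = (5/4, 0)
4. G is the intersection of line QC and line LK ⇒ G = (3/14, 4/7)
line GC meets MY at F = (1/2, 0)
C = G + t·(F−G) with t = 5/12, so GC:CF = 5/12:7/12

GC:CF = 5/7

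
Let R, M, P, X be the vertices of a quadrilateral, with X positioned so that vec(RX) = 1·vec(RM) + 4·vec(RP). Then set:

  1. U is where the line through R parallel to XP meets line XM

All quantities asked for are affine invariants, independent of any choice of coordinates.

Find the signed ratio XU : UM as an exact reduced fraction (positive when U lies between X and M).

XU:UM = 1/3

Choose coordinates R = (0, 0), M = (1, 0), P = (0, 1), X = (1, 4).
1. U is where the line through R parallel to XP meets line XM ⇒ U = (1, 3)
U = X + t·(M−X) with t = 1/4, so XU:UM = t:(1−t) = 1/4:3/4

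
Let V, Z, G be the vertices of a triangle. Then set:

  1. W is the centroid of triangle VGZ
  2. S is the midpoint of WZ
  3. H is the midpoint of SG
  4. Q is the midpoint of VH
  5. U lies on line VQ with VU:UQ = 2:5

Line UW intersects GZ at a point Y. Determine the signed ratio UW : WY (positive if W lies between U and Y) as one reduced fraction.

UW:WY = 45/28

Set V = (0, 0), Z = (1, 0), G = (0, 1); any affine frame gives the same invariant.
1. W is the centroid of triangle VGZ ⇒ W = (1/3, 1/3)
2. S is the midpoint of WZ ⇒ S = (2/3, 1/6)
3. H is the midpoint of SG ⇒ H = (1/3, 7/12)
4. Q is the midpoint of VH ⇒ Q = (1/6, 7/24)
5. U lies on line VQ with VU:UQ = 2:5 ⇒ U = (1/21, 1/12)
line UW meets GZ at Y = (23/45, 22/45)
W = U + t·(Y−U) with t = 45/73, so UW:WY = 45/73:28/73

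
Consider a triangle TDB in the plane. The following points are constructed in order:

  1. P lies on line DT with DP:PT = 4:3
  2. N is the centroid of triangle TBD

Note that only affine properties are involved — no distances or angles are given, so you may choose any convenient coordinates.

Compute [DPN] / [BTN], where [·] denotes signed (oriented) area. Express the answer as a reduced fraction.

Set T = (0, 0), D = (1, 0), B = (0, 1); any affine frame gives the same invariant.
1. P lies on line DT with DP:PT = 4:3 ⇒ P = (3/7, 0)
2. N is the centroid of triangle TBD ⇒ N = (1/3, 1/3)
2·[DPN] = -4/21, 2·[BTN] = 1/3
[DPN]:[BTN] = -4/21:1/3 = -4/7

[DPN]:[BTN] = -4/7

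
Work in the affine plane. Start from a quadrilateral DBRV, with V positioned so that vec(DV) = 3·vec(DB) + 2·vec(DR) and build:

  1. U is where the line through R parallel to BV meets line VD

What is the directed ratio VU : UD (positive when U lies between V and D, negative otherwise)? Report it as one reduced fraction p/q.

Choose coordinates D = (0, 0), B = (1, 0), R = (0, 1), V = (3, 2).
1. U is where the line through R parallel to BV meets line VD ⇒ U = (-3, -2)
U = V + t·(D−V) with t = 2, so VU:UD = t:(1−t) = 2:-1

VU:UD = -2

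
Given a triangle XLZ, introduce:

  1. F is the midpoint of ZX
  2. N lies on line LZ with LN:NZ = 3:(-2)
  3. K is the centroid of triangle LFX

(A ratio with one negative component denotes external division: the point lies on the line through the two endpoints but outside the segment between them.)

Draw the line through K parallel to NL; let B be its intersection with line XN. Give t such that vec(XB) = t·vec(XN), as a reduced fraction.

Choose coordinates X = (0, 0), L = (1, 0), Z = (0, 1).
1. F is the midpoint of ZX ⇒ F = (0, 1/2)
2. N lies on line LZ with LN:NZ = 3:(-2) ⇒ N = (-2, 3)
3. K is the centroid of triangle LFX ⇒ K = (1/3, 1/6)
through K parallel to NL: direction (3, -3); meets XN at B = (-1, 3/2)
B = X + t·(N−X) with t = 1/2

t = 1/2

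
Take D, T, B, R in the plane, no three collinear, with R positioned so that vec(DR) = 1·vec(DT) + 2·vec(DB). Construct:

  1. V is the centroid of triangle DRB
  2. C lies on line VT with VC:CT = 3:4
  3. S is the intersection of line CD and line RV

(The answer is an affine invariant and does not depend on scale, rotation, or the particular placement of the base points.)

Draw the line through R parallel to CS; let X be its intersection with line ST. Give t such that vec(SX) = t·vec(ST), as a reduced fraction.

t = -7/6

Work in coordinates with D = (0, 0), T = (1, 0), B = (0, 1), R = (1, 2).
1. V is the centroid of triangle DRB ⇒ V = (1/3, 1)
2. C lies on line VT with VC:CT = 3:4 ⇒ C = (13/21, 4/7)
3. S is the intersection of line CD and line RV ⇒ S = (-13/15, -4/5)
through R parallel to CS: direction (-52/35, -48/35); meets ST at X = (-137/45, -26/15)
X = S + t·(T−S) with t = -7/6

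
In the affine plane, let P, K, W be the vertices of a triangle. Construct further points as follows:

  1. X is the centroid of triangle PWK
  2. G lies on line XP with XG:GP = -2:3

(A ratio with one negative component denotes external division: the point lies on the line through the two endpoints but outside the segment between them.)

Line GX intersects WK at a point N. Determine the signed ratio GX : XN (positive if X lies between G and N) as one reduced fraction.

Work in coordinates with P = (0, 0), K = (1, 0), W = (0, 1).
1. X is the centroid of triangle PWK ⇒ X = (1/3, 1/3)
2. G lies on line XP with XG:GP = -2:3 ⇒ G = (1, 1)
line GX meets WK at N = (1/2, 1/2)
X = G + t·(N−G) with t = 4/3, so GX:XN = 4/3:-1/3

GX:XN = -4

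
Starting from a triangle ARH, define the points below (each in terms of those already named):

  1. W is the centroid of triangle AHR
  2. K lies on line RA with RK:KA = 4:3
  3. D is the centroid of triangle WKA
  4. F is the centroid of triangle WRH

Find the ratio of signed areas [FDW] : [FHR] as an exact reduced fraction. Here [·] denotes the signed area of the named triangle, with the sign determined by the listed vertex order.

Assign A = (0, 0), R = (1, 0), H = (0, 1) — the answer is frame-independent, so this choice is without loss of generality.
1. W is the centroid of triangle AHR ⇒ W = (1/3, 1/3)
2. K lies on line RA with RK:KA = 4:3 ⇒ K = (3/7, 0)
3. D is the centroid of triangle WKA ⇒ D = (16/63, 1/9)
4. F is the centroid of triangle WRH ⇒ F = (4/9, 4/9)
2·[FDW] = -1/63, 2·[FHR] = -1/9
[FDW]:[FHR] = -1/63:-1/9 = 1/7

[FDW]:[FHR] = 1/7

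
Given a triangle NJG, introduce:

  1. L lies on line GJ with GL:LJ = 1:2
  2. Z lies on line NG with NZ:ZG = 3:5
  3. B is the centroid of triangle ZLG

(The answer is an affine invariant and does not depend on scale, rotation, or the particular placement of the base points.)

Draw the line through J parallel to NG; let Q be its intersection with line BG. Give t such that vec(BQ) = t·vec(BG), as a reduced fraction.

t = -8

Work in coordinates with N = (0, 0), J = (1, 0), G = (0, 1).
1. L lies on line GJ with GL:LJ = 1:2 ⇒ L = (1/3, 2/3)
2. Z lies on line NG with NZ:ZG = 3:5 ⇒ Z = (0, 3/8)
3. B is the centroid of triangle ZLG ⇒ B = (1/9, 49/72)
through J parallel to NG: direction (0, 1); meets BG at Q = (1, -15/8)
Q = B + t·(G−B) with t = -8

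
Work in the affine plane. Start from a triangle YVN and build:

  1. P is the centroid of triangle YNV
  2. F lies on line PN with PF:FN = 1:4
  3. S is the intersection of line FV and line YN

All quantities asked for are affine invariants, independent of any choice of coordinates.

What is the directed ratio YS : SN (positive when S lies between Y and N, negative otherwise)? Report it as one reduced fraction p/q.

Assign Y = (0, 0), V = (1, 0), N = (0, 1) — the answer is frame-independent, so this choice is without loss of generality.
1. P is the centroid of triangle YNV ⇒ P = (1/3, 1/3)
2. F lies on line PN with PF:FN = 1:4 ⇒ F = (4/15, 7/15)
3. S is the intersection of line FV and line YN ⇒ S = (0, 7/11)
S = Y + t·(N−Y) with t = 7/11, so YS:SN = t:(1−t) = 7/11:4/11

YS:SN = 7/4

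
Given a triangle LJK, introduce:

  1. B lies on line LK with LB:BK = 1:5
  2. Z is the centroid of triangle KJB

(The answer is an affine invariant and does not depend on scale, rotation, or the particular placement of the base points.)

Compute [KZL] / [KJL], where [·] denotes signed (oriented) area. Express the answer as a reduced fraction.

[KZL]:[KJL] = 1/3

Work in coordinates with L = (0, 0), J = (1, 0), K = (0, 1).
1. B lies on line LK with LB:BK = 1:5 ⇒ B = (0, 1/6)
2. Z is the centroid of triangle KJB ⇒ Z = (1/3, 7/18)
2·[KZL] = -1/3, 2·[KJL] = -1
[KZL]:[KJL] = -1/3:-1 = 1/3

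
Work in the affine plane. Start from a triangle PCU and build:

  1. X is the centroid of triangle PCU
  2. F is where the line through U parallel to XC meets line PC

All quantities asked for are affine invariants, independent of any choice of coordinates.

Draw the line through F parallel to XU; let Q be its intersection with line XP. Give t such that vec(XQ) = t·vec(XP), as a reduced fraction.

t = -3

Choose coordinates P = (0, 0), C = (1, 0), U = (0, 1).
1. X is the centroid of triangle PCU ⇒ X = (1/3, 1/3)
2. F is where the line through U parallel to XC meets line PC ⇒ F = (2, 0)
through F parallel to XU: direction (-1/3, 2/3); meets XP at Q = (4/3, 4/3)
Q = X + t·(P−X) with t = -3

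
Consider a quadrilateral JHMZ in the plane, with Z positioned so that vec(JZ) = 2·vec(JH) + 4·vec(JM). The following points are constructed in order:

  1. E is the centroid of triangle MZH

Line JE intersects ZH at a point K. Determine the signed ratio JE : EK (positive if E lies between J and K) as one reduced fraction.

Set J = (0, 0), H = (1, 0), M = (0, 1), Z = (2, 4); any affine frame gives the same invariant.
1. E is the centroid of triangle MZH ⇒ E = (1, 5/3)
line JE meets ZH at K = (12/7, 20/7)
E = J + t·(K−J) with t = 7/12, so JE:EK = 7/12:5/12

JE:EK = 7/5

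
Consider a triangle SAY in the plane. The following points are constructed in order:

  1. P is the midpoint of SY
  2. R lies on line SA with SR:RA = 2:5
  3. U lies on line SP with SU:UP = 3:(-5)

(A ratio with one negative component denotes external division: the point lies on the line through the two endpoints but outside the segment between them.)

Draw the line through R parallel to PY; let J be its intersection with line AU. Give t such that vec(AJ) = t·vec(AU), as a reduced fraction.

t = 5/7

Assign S = (0, 0), A = (1, 0), Y = (0, 1) — the answer is frame-independent, so this choice is without loss of generality.
1. P is the midpoint of SY ⇒ P = (0, 1/2)
2. R lies on line SA with SR:RA = 2:5 ⇒ R = (2/7, 0)
3. U lies on line SP with SU:UP = 3:(-5) ⇒ U = (0, -3/4)
through R parallel to PY: direction (0, 1/2); meets AU at J = (2/7, -15/28)
J = A + t·(U−A) with t = 5/7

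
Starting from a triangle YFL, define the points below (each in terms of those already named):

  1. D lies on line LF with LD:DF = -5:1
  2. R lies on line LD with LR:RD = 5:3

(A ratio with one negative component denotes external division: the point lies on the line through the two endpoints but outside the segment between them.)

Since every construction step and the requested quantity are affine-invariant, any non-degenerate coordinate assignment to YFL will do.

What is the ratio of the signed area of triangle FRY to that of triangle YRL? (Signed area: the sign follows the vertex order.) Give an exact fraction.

Choose coordinates Y = (0, 0), F = (1, 0), L = (0, 1).
1. D lies on line LF with LD:DF = -5:1 ⇒ D = (5/4, -1/4)
2. R lies on line LD with LR:RD = 5:3 ⇒ R = (25/32, 7/32)
2·[FRY] = 7/32, 2·[YRL] = 25/32
[FRY]:[YRL] = 7/32:25/32 = 7/25

[FRY]:[YRL] = 7/25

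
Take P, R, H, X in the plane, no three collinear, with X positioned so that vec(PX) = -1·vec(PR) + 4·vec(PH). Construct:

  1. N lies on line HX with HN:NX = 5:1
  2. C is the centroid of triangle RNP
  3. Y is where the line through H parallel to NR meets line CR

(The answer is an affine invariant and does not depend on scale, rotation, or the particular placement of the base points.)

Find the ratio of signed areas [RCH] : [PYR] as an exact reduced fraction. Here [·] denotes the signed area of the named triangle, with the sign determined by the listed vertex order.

[RCH]:[PYR] = -2/15

Choose coordinates P = (0, 0), R = (1, 0), H = (0, 1), X = (-1, 4).
1. N lies on line HX with HN:NX = 5:1 ⇒ N = (-5/6, 7/2)
2. C is the centroid of triangle RNP ⇒ C = (1/18, 7/6)
3. Y is where the line through H parallel to NR meets line CR ⇒ Y = (-22/63, 5/3)
2·[RCH] = 2/9, 2·[PYR] = -5/3
[RCH]:[PYR] = 2/9:-5/3 = -2/15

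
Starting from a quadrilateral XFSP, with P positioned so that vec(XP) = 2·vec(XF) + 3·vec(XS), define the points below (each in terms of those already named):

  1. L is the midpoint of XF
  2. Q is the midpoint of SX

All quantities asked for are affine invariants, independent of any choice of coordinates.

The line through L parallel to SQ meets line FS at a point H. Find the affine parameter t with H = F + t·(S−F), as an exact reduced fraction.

t = 1/2

Set X = (0, 0), F = (1, 0), S = (0, 1), P = (2, 3); any affine frame gives the same invariant.
1. L is the midpoint of XF ⇒ L = (1/2, 0)
2. Q is the midpoint of SX ⇒ Q = (0, 1/2)
through L parallel to SQ: direction (0, -1/2); meets FS at H = (1/2, 1/2)
H = F + t·(S−F) with t = 1/2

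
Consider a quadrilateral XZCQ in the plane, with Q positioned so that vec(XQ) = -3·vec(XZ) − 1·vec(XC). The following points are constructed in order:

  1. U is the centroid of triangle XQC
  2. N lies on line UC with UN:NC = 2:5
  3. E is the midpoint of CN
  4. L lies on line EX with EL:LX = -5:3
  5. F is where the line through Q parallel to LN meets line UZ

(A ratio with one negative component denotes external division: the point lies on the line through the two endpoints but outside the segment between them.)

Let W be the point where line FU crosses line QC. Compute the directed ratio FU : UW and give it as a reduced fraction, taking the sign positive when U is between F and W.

Assign X = (0, 0), Z = (1, 0), C = (0, 1), Q = (-3, -1) — the answer is frame-independent, so this choice is without loss of generality.
1. U is the centroid of triangle XQC ⇒ U = (-1, 0)
2. N lies on line UC with UN:NC = 2:5 ⇒ N = (-5/7, 2/7)
3. E is the midpoint of CN ⇒ E = (-5/14, 9/14)
4. L lies on line EX with EL:LX = -5:3 ⇒ L = (15/28, -27/28)
5. F is where the line through Q parallel to LN meets line UZ ⇒ F = (-4, 0)
line FU meets QC at W = (-3/2, 0)
U = F + t·(W−F) with t = 6/5, so FU:UW = 6/5:-1/5

FU:UW = -6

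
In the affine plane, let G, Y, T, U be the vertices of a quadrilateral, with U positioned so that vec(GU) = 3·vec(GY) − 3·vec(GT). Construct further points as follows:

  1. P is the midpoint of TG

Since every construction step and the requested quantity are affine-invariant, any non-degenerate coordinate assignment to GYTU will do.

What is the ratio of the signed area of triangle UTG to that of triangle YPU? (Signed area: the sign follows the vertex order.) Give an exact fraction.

Assign G = (0, 0), Y = (1, 0), T = (0, 1), U = (3, -3) — the answer is frame-independent, so this choice is without loss of generality.
1. P is the midpoint of TG ⇒ P = (0, 1/2)
2·[UTG] = 3, 2·[YPU] = 2
[UTG]:[YPU] = 3:2 = 3/2

[UTG]:[YPU] = 3/2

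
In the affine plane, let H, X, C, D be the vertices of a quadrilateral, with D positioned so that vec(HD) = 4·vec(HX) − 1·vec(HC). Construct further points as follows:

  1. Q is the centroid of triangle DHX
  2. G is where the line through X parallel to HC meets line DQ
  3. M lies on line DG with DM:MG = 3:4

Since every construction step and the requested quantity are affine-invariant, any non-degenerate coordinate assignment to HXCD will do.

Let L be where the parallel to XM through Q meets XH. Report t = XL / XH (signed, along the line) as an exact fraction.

t = 22/93

Assign H = (0, 0), X = (1, 0), C = (0, 1), D = (4, -1) — the answer is frame-independent, so this choice is without loss of generality.
1. Q is the centroid of triangle DHX ⇒ Q = (5/3, -1/3)
2. G is where the line through X parallel to HC meets line DQ ⇒ G = (1, -1/7)
3. M lies on line DG with DM:MG = 3:4 ⇒ M = (19/7, -31/49)
through Q parallel to XM: direction (12/7, -31/49); meets XH at L = (71/93, 0)
L = X + t·(H−X) with t = 22/93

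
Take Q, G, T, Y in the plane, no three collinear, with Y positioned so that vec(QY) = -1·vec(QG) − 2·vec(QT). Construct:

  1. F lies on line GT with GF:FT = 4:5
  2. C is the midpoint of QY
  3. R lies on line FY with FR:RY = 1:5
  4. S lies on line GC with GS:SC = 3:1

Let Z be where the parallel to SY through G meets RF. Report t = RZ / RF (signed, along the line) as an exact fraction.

t = -197/7

Work in coordinates with Q = (0, 0), G = (1, 0), T = (0, 1), Y = (-1, -2).
1. F lies on line GT with GF:FT = 4:5 ⇒ F = (5/9, 4/9)
2. C is the midpoint of QY ⇒ C = (-1/2, -1)
3. R lies on line FY with FR:RY = 1:5 ⇒ R = (8/27, 1/27)
4. S lies on line GC with GS:SC = 3:1 ⇒ S = (-1/8, -3/4)
through G parallel to SY: direction (-7/8, -5/4); meets RF at Z = (-7, -80/7)
Z = R + t·(F−R) with t = -197/7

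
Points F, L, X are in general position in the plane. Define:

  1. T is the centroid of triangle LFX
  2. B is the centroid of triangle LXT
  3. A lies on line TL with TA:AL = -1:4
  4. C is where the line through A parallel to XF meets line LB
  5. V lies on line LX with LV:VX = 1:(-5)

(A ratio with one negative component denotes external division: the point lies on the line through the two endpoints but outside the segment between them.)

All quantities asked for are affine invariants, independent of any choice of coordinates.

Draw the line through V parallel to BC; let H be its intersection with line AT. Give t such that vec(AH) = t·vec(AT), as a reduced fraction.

Choose coordinates F = (0, 0), L = (1, 0), X = (0, 1).
1. T is the centroid of triangle LFX ⇒ T = (1/3, 1/3)
2. B is the centroid of triangle LXT ⇒ B = (4/9, 4/9)
3. A lies on line TL with TA:AL = -1:4 ⇒ A = (1/9, 4/9)
4. C is where the line through A parallel to XF meets line LB ⇒ C = (1/9, 32/45)
5. V lies on line LX with LV:VX = 1:(-5) ⇒ V = (5/4, -1/4)
through V parallel to BC: direction (-1/3, 4/15); meets AT at H = (5/6, 1/12)
H = A + t·(T−A) with t = 13/4

t = 13/4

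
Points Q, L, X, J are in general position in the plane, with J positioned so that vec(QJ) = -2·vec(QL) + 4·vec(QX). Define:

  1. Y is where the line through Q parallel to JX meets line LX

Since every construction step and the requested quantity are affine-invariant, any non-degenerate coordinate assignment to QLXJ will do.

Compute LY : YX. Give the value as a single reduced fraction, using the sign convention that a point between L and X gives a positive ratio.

LY:YX = -3/2

Assign Q = (0, 0), L = (1, 0), X = (0, 1), J = (-2, 4) — the answer is frame-independent, so this choice is without loss of generality.
1. Y is where the line through Q parallel to JX meets line LX ⇒ Y = (-2, 3)
Y = L + t·(X−L) with t = 3, so LY:YX = t:(1−t) = 3:-2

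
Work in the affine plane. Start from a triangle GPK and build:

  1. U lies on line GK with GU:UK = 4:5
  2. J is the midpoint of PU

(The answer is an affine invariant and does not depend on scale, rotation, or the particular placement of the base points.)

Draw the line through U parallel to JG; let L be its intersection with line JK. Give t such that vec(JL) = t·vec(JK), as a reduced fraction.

Work in coordinates with G = (0, 0), P = (1, 0), K = (0, 1).
1. U lies on line GK with GU:UK = 4:5 ⇒ U = (0, 4/9)
2. J is the midpoint of PU ⇒ J = (1/2, 2/9)
through U parallel to JG: direction (-1/2, -2/9); meets JK at L = (5/18, 46/81)
L = J + t·(K−J) with t = 4/9

t = 4/9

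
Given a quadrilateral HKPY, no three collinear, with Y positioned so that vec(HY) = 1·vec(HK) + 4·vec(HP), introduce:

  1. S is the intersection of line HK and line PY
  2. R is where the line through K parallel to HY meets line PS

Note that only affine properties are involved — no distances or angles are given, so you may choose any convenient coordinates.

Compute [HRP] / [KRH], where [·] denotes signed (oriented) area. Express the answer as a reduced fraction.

Choose coordinates H = (0, 0), K = (1, 0), P = (0, 1), Y = (1, 4).
1. S is the intersection of line HK and line PY ⇒ S = (-1/3, 0)
2. R is where the line through K parallel to HY meets line PS ⇒ R = (5, 16)
2·[HRP] = 5, 2·[KRH] = 16
[HRP]:[KRH] = 5:16 = 5/16

[HRP]:[KRH] = 5/16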